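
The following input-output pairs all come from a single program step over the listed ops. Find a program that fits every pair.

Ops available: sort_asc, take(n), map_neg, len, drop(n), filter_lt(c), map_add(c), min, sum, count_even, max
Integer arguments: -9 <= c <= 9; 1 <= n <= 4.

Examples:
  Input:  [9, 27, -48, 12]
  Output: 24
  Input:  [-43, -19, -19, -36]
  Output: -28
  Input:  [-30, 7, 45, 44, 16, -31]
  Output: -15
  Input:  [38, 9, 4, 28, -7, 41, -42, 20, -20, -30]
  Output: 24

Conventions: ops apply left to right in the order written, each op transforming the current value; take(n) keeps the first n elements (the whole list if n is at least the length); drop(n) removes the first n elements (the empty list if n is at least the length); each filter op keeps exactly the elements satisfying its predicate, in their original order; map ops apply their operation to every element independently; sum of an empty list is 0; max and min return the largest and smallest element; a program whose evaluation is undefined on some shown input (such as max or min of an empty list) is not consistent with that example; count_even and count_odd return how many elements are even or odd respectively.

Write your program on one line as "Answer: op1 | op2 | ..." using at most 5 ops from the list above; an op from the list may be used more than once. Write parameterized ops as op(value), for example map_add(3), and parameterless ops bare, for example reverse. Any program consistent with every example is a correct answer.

map_add(9) | map_add(5) | take(2) | map_add(1) | min

Check, running the answer program on each example:
  [9, 27, -48, 12] -> [18, 36, -39, 21] -> [23, 41, -34, 26] -> [23, 41] -> [24, 42] -> 24
  [-43, -19, -19, -36] -> [-34, -10, -10, -27] -> [-29, -5, -5, -22] -> [-29, -5] -> [-28, -4] -> -28
  [-30, 7, 45, 44, 16, -31] -> [-21, 16, 54, 53, 25, -22] -> [-16, 21, 59, 58, 30, -17] -> [-16, 21] -> [-15, 22] -> -15
  [38, 9, 4, 28, -7, 41, -42, 20, -20, -30] -> [47, 18, 13, 37, 2, 50, -33, 29, -11, -21] -> [52, 23, 18, 42, 7, 55, -28, 34, -6, -16] -> [52, 23] -> [53, 24] -> 24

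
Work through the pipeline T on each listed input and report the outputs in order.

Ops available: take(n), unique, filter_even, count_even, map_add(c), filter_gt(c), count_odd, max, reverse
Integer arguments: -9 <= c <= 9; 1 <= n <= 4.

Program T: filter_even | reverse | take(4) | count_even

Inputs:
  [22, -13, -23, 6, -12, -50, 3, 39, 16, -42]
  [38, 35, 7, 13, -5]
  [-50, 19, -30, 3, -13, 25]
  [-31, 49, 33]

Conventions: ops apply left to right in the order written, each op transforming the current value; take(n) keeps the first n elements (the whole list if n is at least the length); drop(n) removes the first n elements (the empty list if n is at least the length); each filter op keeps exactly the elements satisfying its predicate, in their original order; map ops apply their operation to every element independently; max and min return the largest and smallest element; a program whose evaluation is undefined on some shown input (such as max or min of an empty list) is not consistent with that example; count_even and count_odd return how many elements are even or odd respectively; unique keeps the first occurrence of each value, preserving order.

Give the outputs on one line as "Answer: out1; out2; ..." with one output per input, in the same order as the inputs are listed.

Execution, op by op:
  [22, -13, -23, 6, -12, -50, 3, 39, 16, -42] -> [22, 6, -12, -50, 16, -42] -> [-42, 16, -50, -12, 6, 22] -> [-42, 16, -50, -12] -> 4
  [38, 35, 7, 13, -5] -> [38] -> [38] -> [38] -> 1
  [-50, 19, -30, 3, -13, 25] -> [-50, -30] -> [-30, -50] -> [-30, -50] -> 2
  [-31, 49, 33] -> [] -> [] -> [] -> 0

4; 1; 2; 0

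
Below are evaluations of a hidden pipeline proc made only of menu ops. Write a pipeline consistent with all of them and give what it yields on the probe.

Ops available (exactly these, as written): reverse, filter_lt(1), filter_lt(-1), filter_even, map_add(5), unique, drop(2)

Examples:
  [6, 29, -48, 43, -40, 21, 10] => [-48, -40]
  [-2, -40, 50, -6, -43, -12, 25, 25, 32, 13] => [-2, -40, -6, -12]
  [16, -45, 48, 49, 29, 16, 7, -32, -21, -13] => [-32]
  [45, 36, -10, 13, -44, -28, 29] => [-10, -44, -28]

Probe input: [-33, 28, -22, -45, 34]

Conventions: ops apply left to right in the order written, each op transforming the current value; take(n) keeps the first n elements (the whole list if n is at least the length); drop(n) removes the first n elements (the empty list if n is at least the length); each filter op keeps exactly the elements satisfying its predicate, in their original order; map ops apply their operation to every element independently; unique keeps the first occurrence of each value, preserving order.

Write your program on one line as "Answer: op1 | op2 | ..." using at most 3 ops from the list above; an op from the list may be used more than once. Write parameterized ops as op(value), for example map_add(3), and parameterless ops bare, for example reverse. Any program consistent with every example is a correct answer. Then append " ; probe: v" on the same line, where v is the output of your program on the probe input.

unique | filter_even | filter_lt(-1) ; probe: [-22]

Check, running the answer program on each example:
  [6, 29, -48, 43, -40, 21, 10] -> [6, 29, -48, 43, -40, 21, 10] -> [6, -48, -40, 10] -> [-48, -40]
  [-2, -40, 50, -6, -43, -12, 25, 25, 32, 13] -> [-2, -40, 50, -6, -43, -12, 25, 32, 13] -> [-2, -40, 50, -6, -12, 32] -> [-2, -40, -6, -12]
  [16, -45, 48, 49, 29, 16, 7, -32, -21, -13] -> [16, -45, 48, 49, 29, 7, -32, -21, -13] -> [16, 48, -32] -> [-32]
  [45, 36, -10, 13, -44, -28, 29] -> [45, 36, -10, 13, -44, -28, 29] -> [36, -10, -44, -28] -> [-10, -44, -28]
  probe: [-33, 28, -22, -45, 34] -> [-33, 28, -22, -45, 34] -> [28, -22, 34] -> [-22]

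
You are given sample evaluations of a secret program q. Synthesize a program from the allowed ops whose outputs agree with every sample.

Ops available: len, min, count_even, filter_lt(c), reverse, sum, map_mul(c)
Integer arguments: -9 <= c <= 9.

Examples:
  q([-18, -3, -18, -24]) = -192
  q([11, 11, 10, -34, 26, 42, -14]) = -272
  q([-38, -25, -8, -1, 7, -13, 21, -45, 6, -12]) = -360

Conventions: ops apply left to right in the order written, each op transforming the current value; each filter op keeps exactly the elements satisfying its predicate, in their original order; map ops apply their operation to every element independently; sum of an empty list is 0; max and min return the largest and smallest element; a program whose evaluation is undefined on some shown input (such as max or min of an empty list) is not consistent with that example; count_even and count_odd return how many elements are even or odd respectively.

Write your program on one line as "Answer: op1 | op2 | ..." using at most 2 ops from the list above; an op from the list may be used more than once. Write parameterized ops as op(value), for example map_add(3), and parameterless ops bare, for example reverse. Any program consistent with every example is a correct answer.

map_mul(8) | min

Check, running the answer program on each example:
  [-18, -3, -18, -24] -> [-144, -24, -144, -192] -> -192
  [11, 11, 10, -34, 26, 42, -14] -> [88, 88, 80, -272, 208, 336, -112] -> -272
  [-38, -25, -8, -1, 7, -13, 21, -45, 6, -12] -> [-304, -200, -64, -8, 56, -104, 168, -360, 48, -96] -> -360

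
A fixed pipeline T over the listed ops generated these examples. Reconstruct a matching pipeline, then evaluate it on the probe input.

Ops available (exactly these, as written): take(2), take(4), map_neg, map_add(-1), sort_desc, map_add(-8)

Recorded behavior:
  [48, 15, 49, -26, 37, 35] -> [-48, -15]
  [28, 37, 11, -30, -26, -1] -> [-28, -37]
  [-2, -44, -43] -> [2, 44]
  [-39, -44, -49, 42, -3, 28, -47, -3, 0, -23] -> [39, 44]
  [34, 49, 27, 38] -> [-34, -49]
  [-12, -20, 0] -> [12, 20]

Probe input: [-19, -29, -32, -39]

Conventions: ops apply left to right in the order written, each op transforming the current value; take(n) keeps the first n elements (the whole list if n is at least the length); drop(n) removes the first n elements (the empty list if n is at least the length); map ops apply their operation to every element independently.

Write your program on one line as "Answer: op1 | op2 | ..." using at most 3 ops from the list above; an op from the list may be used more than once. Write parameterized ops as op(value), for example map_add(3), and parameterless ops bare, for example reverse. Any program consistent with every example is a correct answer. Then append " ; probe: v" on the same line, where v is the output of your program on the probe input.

map_neg | take(4) | take(2) ; probe: [19, 29]

Check, running the answer program on each example:
  [48, 15, 49, -26, 37, 35] -> [-48, -15, -49, 26, -37, -35] -> [-48, -15, -49, 26] -> [-48, -15]
  [28, 37, 11, -30, -26, -1] -> [-28, -37, -11, 30, 26, 1] -> [-28, -37, -11, 30] -> [-28, -37]
  [-2, -44, -43] -> [2, 44, 43] -> [2, 44, 43] -> [2, 44]
  [-39, -44, -49, 42, -3, 28, -47, -3, 0, -23] -> [39, 44, 49, -42, 3, -28, 47, 3, 0, 23] -> [39, 44, 49, -42] -> [39, 44]
  [34, 49, 27, 38] -> [-34, -49, -27, -38] -> [-34, -49, -27, -38] -> [-34, -49]
  [-12, -20, 0] -> [12, 20, 0] -> [12, 20, 0] -> [12, 20]
  probe: [-19, -29, -32, -39] -> [19, 29, 32, 39] -> [19, 29, 32, 39] -> [19, 29]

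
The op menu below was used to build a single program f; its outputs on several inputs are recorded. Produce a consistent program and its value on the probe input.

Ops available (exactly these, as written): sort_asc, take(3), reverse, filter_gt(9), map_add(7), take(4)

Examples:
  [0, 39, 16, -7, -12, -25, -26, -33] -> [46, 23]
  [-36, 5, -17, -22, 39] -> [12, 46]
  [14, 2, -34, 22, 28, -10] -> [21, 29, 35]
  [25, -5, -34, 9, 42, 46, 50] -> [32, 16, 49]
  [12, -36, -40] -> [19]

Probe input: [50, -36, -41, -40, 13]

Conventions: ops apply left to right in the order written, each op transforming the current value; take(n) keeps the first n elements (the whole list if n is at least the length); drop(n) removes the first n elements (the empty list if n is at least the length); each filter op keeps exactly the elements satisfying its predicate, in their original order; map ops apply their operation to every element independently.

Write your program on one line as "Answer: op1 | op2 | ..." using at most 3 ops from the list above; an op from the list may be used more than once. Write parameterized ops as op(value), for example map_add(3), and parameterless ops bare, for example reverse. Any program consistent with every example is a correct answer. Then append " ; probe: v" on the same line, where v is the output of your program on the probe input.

map_add(7) | filter_gt(9) | take(3) ; probe: [57, 20]

Check, running the answer program on each example:
  [0, 39, 16, -7, -12, -25, -26, -33] -> [7, 46, 23, 0, -5, -18, -19, -26] -> [46, 23] -> [46, 23]
  [-36, 5, -17, -22, 39] -> [-29, 12, -10, -15, 46] -> [12, 46] -> [12, 46]
  [14, 2, -34, 22, 28, -10] -> [21, 9, -27, 29, 35, -3] -> [21, 29, 35] -> [21, 29, 35]
  [25, -5, -34, 9, 42, 46, 50] -> [32, 2, -27, 16, 49, 53, 57] -> [32, 16, 49, 53, 57] -> [32, 16, 49]
  [12, -36, -40] -> [19, -29, -33] -> [19] -> [19]
  probe: [50, -36, -41, -40, 13] -> [57, -29, -34, -33, 20] -> [57, 20] -> [57, 20]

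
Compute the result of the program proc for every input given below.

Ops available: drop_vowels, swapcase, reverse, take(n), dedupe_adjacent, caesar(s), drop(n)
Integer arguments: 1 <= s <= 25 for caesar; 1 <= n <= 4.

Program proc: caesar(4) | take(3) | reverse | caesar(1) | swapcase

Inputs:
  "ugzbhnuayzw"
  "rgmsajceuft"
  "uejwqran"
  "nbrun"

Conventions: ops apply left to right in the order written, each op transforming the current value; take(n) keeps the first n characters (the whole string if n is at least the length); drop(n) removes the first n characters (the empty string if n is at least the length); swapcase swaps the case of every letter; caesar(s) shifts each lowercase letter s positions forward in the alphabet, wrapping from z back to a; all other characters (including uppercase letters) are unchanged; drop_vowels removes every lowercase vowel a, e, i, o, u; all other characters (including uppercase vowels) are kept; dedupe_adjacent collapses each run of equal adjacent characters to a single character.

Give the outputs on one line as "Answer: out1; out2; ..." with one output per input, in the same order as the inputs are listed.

Execution, op by op:
  "ugzbhnuayzw" -> "ykdflryecda" -> "ykd" -> "dky" -> "elz" -> "ELZ"
  "rgmsajceuft" -> "vkqwengiyjx" -> "vkq" -> "qkv" -> "rlw" -> "RLW"
  "uejwqran" -> "yinauver" -> "yin" -> "niy" -> "ojz" -> "OJZ"
  "nbrun" -> "rfvyr" -> "rfv" -> "vfr" -> "wgs" -> "WGS"

"ELZ"; "RLW"; "OJZ"; "WGS"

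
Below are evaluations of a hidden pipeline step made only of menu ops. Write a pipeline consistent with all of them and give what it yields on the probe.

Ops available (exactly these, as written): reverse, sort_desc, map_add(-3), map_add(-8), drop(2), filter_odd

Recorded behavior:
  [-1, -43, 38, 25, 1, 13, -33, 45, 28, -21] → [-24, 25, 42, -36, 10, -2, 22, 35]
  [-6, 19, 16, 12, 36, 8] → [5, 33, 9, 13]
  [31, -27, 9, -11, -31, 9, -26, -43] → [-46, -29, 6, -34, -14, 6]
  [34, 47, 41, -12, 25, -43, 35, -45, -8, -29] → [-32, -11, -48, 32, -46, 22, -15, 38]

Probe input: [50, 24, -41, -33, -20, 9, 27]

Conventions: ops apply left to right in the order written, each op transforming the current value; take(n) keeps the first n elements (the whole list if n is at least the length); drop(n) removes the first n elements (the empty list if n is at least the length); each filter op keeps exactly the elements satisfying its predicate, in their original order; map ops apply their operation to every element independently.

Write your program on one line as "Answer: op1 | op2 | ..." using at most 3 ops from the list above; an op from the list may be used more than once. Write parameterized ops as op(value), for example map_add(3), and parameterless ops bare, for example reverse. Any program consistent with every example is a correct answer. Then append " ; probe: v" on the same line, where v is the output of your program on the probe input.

drop(2) | map_add(-3) | reverse ; probe: [24, 6, -23, -36, -44]

Check, running the answer program on each example:
  [-1, -43, 38, 25, 1, 13, -33, 45, 28, -21] -> [38, 25, 1, 13, -33, 45, 28, -21] -> [35, 22, -2, 10, -36, 42, 25, -24] -> [-24, 25, 42, -36, 10, -2, 22, 35]
  [-6, 19, 16, 12, 36, 8] -> [16, 12, 36, 8] -> [13, 9, 33, 5] -> [5, 33, 9, 13]
  [31, -27, 9, -11, -31, 9, -26, -43] -> [9, -11, -31, 9, -26, -43] -> [6, -14, -34, 6, -29, -46] -> [-46, -29, 6, -34, -14, 6]
  [34, 47, 41, -12, 25, -43, 35, -45, -8, -29] -> [41, -12, 25, -43, 35, -45, -8, -29] -> [38, -15, 22, -46, 32, -48, -11, -32] -> [-32, -11, -48, 32, -46, 22, -15, 38]
  probe: [50, 24, -41, -33, -20, 9, 27] -> [-41, -33, -20, 9, 27] -> [-44, -36, -23, 6, 24] -> [24, 6, -23, -36, -44]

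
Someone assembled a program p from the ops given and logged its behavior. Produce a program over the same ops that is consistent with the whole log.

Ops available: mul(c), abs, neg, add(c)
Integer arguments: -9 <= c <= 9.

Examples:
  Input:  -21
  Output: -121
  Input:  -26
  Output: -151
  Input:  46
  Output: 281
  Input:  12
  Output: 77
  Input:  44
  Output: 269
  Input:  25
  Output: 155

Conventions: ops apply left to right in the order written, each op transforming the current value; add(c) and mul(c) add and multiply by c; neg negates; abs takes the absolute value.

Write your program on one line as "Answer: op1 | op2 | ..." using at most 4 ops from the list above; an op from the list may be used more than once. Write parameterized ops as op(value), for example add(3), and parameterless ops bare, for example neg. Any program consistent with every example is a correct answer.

mul(6) | add(-2) | add(7)

Check, running the answer program on each example:
  -21 -> -126 -> -128 -> -121
  -26 -> -156 -> -158 -> -151
  46 -> 276 -> 274 -> 281
  12 -> 72 -> 70 -> 77
  44 -> 264 -> 262 -> 269
  25 -> 150 -> 148 -> 155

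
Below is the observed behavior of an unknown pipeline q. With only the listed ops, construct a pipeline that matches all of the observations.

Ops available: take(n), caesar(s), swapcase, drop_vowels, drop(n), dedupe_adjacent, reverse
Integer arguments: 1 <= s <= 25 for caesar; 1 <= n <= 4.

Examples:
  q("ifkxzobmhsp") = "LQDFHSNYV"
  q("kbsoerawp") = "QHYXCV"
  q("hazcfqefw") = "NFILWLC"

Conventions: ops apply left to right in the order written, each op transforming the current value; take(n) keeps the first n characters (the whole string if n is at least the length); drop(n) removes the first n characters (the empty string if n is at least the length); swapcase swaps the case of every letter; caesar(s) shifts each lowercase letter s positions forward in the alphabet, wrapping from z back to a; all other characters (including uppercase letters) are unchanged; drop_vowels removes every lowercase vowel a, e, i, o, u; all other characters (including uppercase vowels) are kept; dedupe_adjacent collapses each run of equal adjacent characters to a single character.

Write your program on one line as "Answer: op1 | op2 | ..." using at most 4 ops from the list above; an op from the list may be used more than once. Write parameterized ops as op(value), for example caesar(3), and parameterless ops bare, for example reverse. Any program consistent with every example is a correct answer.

drop_vowels | caesar(6) | swapcase

Check, running the answer program on each example:
  "ifkxzobmhsp" -> "fkxzbmhsp" -> "lqdfhsnyv" -> "LQDFHSNYV"
  "kbsoerawp" -> "kbsrwp" -> "qhyxcv" -> "QHYXCV"
  "hazcfqefw" -> "hzcfqfw" -> "nfilwlc" -> "NFILWLC"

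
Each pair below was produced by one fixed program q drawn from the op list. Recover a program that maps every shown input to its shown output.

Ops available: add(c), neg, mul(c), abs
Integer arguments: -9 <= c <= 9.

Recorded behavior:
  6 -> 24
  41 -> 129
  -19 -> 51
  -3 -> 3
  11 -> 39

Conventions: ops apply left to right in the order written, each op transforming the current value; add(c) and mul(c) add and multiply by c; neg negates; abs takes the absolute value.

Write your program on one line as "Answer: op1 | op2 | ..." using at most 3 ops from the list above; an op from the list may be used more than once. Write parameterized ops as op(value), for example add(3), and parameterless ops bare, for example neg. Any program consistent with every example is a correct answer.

mul(3) | add(6) | abs

Check, running the answer program on each example:
  6 -> 18 -> 24 -> 24
  41 -> 123 -> 129 -> 129
  -19 -> -57 -> -51 -> 51
  -3 -> -9 -> -3 -> 3
  11 -> 33 -> 39 -> 39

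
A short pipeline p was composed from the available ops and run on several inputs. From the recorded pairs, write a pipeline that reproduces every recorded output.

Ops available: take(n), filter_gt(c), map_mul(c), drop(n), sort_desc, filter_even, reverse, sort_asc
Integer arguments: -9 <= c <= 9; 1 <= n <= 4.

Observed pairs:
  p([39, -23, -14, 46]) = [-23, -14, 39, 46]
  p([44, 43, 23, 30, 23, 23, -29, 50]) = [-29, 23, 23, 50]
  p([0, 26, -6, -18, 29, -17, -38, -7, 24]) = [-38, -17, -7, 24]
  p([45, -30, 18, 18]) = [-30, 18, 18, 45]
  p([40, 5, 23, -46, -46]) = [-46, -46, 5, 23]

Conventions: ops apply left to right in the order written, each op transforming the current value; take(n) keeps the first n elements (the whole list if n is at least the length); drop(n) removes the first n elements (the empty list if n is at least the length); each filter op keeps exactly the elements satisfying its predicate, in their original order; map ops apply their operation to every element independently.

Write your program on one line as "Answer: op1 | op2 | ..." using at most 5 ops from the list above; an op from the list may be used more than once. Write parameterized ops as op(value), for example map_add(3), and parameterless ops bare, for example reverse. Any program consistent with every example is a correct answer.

reverse | take(4) | sort_desc | sort_asc

Check, running the answer program on each example:
  [39, -23, -14, 46] -> [46, -14, -23, 39] -> [46, -14, -23, 39] -> [46, 39, -14, -23] -> [-23, -14, 39, 46]
  [44, 43, 23, 30, 23, 23, -29, 50] -> [50, -29, 23, 23, 30, 23, 43, 44] -> [50, -29, 23, 23] -> [50, 23, 23, -29] -> [-29, 23, 23, 50]
  [0, 26, -6, -18, 29, -17, -38, -7, 24] -> [24, -7, -38, -17, 29, -18, -6, 26, 0] -> [24, -7, -38, -17] -> [24, -7, -17, -38] -> [-38, -17, -7, 24]
  [45, -30, 18, 18] -> [18, 18, -30, 45] -> [18, 18, -30, 45] -> [45, 18, 18, -30] -> [-30, 18, 18, 45]
  [40, 5, 23, -46, -46] -> [-46, -46, 23, 5, 40] -> [-46, -46, 23, 5] -> [23, 5, -46, -46] -> [-46, -46, 5, 23]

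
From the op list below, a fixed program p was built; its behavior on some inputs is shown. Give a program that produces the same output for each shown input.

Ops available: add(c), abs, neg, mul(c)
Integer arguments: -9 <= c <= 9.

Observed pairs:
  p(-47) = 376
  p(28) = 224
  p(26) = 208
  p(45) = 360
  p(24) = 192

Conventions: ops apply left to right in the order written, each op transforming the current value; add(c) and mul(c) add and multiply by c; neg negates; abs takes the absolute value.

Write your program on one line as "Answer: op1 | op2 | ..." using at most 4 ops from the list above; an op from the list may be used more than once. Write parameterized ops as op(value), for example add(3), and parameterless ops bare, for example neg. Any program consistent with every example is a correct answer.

abs | mul(-8) | neg

Check, running the answer program on each example:
  -47 -> 47 -> -376 -> 376
  28 -> 28 -> -224 -> 224
  26 -> 26 -> -208 -> 208
  45 -> 45 -> -360 -> 360
  24 -> 24 -> -192 -> 192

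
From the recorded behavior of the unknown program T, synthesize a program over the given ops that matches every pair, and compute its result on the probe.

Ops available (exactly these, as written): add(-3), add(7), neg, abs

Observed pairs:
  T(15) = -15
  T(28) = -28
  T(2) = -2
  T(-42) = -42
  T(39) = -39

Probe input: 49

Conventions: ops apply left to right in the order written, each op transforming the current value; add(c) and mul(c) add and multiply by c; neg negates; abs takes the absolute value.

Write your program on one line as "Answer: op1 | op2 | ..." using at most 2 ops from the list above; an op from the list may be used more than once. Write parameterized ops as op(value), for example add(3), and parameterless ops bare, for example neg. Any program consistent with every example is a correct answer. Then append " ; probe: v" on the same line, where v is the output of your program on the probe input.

abs | neg ; probe: -49

Check, running the answer program on each example:
  15 -> 15 -> -15
  28 -> 28 -> -28
  2 -> 2 -> -2
  -42 -> 42 -> -42
  39 -> 39 -> -39
  probe: 49 -> 49 -> -49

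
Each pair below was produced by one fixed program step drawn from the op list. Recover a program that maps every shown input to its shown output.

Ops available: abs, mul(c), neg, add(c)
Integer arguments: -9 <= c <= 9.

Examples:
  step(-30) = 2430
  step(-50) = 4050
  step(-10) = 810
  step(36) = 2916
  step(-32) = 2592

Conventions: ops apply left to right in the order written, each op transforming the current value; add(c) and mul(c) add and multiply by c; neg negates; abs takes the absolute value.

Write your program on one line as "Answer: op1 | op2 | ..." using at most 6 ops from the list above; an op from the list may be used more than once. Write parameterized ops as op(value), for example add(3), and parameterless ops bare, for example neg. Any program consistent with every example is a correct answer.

abs | mul(-9) | neg | mul(-3) | mul(-3)

Check, running the answer program on each example:
  -30 -> 30 -> -270 -> 270 -> -810 -> 2430
  -50 -> 50 -> -450 -> 450 -> -1350 -> 4050
  -10 -> 10 -> -90 -> 90 -> -270 -> 810
  36 -> 36 -> -324 -> 324 -> -972 -> 2916
  -32 -> 32 -> -288 -> 288 -> -864 -> 2592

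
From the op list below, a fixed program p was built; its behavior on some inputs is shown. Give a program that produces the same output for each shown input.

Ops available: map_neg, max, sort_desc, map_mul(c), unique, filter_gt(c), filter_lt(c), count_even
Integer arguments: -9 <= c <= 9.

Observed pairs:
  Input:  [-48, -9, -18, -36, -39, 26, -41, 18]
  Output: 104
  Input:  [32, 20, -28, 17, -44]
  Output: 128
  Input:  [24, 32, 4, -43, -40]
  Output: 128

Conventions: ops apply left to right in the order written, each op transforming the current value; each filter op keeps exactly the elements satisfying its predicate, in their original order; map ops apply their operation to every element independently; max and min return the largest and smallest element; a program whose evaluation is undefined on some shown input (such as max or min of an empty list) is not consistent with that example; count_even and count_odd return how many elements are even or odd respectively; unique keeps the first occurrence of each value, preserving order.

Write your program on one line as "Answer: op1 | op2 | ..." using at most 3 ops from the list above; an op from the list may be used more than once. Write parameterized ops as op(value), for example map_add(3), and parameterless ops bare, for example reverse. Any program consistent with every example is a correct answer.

map_mul(4) | sort_desc | max

Check, running the answer program on each example:
  [-48, -9, -18, -36, -39, 26, -41, 18] -> [-192, -36, -72, -144, -156, 104, -164, 72] -> [104, 72, -36, -72, -144, -156, -164, -192] -> 104
  [32, 20, -28, 17, -44] -> [128, 80, -112, 68, -176] -> [128, 80, 68, -112, -176] -> 128
  [24, 32, 4, -43, -40] -> [96, 128, 16, -172, -160] -> [128, 96, 16, -160, -172] -> 128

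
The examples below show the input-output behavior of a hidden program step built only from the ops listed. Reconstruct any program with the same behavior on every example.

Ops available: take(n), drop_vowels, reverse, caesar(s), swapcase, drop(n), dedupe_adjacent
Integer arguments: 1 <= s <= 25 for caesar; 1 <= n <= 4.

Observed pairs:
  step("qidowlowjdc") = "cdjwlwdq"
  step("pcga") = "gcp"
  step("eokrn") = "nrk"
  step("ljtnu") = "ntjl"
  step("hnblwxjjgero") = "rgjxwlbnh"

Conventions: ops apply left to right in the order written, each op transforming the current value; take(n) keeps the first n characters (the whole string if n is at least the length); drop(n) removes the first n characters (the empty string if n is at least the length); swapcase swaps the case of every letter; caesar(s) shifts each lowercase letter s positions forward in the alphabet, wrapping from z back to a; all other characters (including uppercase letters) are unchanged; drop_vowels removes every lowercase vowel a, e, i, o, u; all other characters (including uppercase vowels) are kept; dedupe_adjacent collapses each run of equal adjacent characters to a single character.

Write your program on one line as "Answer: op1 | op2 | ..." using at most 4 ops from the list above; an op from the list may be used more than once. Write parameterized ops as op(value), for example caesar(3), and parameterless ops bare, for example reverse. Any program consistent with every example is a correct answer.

drop_vowels | dedupe_adjacent | reverse

Check, running the answer program on each example:
  "qidowlowjdc" -> "qdwlwjdc" -> "qdwlwjdc" -> "cdjwlwdq"
  "pcga" -> "pcg" -> "pcg" -> "gcp"
  "eokrn" -> "krn" -> "krn" -> "nrk"
  "ljtnu" -> "ljtn" -> "ljtn" -> "ntjl"
  "hnblwxjjgero" -> "hnblwxjjgr" -> "hnblwxjgr" -> "rgjxwlbnh"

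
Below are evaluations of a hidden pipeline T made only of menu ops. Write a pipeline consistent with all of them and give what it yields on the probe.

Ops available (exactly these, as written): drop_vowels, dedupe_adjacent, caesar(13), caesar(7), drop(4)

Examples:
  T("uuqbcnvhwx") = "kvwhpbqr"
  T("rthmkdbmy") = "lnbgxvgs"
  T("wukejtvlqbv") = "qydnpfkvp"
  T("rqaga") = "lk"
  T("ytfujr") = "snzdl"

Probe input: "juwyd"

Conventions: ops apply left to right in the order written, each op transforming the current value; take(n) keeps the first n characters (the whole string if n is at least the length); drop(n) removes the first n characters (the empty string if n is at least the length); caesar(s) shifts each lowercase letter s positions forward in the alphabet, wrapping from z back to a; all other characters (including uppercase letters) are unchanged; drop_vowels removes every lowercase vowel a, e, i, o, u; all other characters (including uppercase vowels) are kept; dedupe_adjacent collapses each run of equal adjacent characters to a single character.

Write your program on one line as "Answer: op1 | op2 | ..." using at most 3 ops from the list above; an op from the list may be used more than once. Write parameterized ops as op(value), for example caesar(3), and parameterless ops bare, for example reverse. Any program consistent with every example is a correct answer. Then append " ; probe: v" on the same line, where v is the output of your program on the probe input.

caesar(7) | caesar(13) | drop_vowels ; probe: "dqsx"

Check, running the answer program on each example:
  "uuqbcnvhwx" -> "bbxijucode" -> "ookvwhpbqr" -> "kvwhpbqr"
  "rthmkdbmy" -> "yaotrkitf" -> "lnbgexvgs" -> "lnbgxvgs"
  "wukejtvlqbv" -> "dbrlqacsxic" -> "qoeydnpfkvp" -> "qydnpfkvp"
  "rqaga" -> "yxhnh" -> "lkuau" -> "lk"
  "ytfujr" -> "fambqy" -> "snzodl" -> "snzdl"
  probe: "juwyd" -> "qbdfk" -> "doqsx" -> "dqsx"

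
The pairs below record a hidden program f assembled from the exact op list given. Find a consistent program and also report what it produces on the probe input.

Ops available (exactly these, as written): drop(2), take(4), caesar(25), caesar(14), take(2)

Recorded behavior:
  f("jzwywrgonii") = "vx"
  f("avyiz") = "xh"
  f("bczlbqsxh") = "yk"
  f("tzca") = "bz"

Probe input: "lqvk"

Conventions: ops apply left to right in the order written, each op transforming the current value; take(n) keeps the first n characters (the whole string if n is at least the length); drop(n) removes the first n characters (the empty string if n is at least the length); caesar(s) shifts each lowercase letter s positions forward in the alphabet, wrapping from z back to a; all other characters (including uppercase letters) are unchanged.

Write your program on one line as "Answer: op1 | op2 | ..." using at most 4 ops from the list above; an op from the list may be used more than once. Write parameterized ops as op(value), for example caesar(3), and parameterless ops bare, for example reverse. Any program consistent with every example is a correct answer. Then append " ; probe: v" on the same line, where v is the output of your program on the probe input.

take(4) | caesar(25) | drop(2) ; probe: "uj"

Check, running the answer program on each example:
  "jzwywrgonii" -> "jzwy" -> "iyvx" -> "vx"
  "avyiz" -> "avyi" -> "zuxh" -> "xh"
  "bczlbqsxh" -> "bczl" -> "abyk" -> "yk"
  "tzca" -> "tzca" -> "sybz" -> "bz"
  probe: "lqvk" -> "lqvk" -> "kpuj" -> "uj"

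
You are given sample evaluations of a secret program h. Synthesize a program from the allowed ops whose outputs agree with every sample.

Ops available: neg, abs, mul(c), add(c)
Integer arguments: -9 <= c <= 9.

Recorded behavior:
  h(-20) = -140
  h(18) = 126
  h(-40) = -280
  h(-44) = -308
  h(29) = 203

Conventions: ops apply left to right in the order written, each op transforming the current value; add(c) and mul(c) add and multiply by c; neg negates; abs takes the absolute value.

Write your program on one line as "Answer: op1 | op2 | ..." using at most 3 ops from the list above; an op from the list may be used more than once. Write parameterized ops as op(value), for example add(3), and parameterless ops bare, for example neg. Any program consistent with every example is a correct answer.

neg | mul(-7)

Check, running the answer program on each example:
  -20 -> 20 -> -140
  18 -> -18 -> 126
  -40 -> 40 -> -280
  -44 -> 44 -> -308
  29 -> -29 -> 203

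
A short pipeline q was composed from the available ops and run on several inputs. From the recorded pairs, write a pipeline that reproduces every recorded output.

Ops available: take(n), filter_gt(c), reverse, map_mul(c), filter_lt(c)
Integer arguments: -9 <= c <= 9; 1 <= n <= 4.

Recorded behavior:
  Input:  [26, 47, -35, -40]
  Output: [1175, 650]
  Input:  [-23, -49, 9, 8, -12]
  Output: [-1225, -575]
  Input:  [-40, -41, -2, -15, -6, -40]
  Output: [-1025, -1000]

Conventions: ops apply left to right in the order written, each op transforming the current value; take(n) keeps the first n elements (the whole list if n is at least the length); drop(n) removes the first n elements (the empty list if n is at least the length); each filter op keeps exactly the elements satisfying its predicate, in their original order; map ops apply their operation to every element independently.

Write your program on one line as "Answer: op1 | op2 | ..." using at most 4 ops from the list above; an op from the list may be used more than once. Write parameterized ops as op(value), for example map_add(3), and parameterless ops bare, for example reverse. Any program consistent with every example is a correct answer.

take(2) | map_mul(5) | map_mul(5) | reverse

Check, running the answer program on each example:
  [26, 47, -35, -40] -> [26, 47] -> [130, 235] -> [650, 1175] -> [1175, 650]
  [-23, -49, 9, 8, -12] -> [-23, -49] -> [-115, -245] -> [-575, -1225] -> [-1225, -575]
  [-40, -41, -2, -15, -6, -40] -> [-40, -41] -> [-200, -205] -> [-1000, -1025] -> [-1025, -1000]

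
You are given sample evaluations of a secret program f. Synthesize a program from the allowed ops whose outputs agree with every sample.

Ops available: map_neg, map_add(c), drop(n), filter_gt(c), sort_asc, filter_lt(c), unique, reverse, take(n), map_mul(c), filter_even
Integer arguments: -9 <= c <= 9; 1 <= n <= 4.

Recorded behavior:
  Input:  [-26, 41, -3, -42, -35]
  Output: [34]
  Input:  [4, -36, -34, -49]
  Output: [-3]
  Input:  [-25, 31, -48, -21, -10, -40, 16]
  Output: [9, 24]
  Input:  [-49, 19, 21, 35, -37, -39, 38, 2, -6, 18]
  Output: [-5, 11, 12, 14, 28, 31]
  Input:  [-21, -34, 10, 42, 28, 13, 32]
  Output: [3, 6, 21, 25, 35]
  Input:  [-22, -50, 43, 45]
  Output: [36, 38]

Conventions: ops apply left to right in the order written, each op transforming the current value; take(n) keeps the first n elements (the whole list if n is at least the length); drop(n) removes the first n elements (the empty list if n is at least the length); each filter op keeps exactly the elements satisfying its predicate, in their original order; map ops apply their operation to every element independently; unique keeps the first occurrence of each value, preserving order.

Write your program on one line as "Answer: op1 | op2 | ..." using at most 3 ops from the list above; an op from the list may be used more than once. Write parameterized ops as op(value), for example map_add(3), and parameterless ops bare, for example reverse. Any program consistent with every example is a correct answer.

filter_gt(1) | map_add(-7) | sort_asc

Check, running the answer program on each example:
  [-26, 41, -3, -42, -35] -> [41] -> [34] -> [34]
  [4, -36, -34, -49] -> [4] -> [-3] -> [-3]
  [-25, 31, -48, -21, -10, -40, 16] -> [31, 16] -> [24, 9] -> [9, 24]
  [-49, 19, 21, 35, -37, -39, 38, 2, -6, 18] -> [19, 21, 35, 38, 2, 18] -> [12, 14, 28, 31, -5, 11] -> [-5, 11, 12, 14, 28, 31]
  [-21, -34, 10, 42, 28, 13, 32] -> [10, 42, 28, 13, 32] -> [3, 35, 21, 6, 25] -> [3, 6, 21, 25, 35]
  [-22, -50, 43, 45] -> [43, 45] -> [36, 38] -> [36, 38]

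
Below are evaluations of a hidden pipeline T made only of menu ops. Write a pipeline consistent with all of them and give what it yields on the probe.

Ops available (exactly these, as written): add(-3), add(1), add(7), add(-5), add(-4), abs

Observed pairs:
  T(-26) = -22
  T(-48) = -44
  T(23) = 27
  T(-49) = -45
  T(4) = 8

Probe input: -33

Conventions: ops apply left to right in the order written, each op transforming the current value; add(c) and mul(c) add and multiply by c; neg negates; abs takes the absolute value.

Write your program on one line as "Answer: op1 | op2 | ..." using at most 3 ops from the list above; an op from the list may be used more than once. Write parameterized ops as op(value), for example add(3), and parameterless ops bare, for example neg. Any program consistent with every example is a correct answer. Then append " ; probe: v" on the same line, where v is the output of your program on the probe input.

add(7) | add(1) | add(-4) ; probe: -29

Check, running the answer program on each example:
  -26 -> -19 -> -18 -> -22
  -48 -> -41 -> -40 -> -44
  23 -> 30 -> 31 -> 27
  -49 -> -42 -> -41 -> -45
  4 -> 11 -> 12 -> 8
  probe: -33 -> -26 -> -25 -> -29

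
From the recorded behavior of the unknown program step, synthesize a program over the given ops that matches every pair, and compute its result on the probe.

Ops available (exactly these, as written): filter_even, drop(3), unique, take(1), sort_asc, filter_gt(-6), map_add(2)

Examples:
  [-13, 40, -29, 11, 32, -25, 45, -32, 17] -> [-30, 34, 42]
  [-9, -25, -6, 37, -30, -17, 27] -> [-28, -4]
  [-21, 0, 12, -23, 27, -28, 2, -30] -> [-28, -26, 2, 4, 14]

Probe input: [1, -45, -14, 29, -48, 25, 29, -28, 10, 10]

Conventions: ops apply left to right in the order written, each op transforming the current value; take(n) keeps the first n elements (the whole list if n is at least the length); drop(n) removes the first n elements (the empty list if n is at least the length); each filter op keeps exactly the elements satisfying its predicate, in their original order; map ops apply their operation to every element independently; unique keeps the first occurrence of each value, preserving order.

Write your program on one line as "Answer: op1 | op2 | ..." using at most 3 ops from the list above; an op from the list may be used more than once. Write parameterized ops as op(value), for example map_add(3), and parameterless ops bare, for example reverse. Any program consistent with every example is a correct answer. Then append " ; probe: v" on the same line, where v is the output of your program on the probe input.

map_add(2) | filter_even | sort_asc ; probe: [-46, -26, -12, 12, 12]

Check, running the answer program on each example:
  [-13, 40, -29, 11, 32, -25, 45, -32, 17] -> [-11, 42, -27, 13, 34, -23, 47, -30, 19] -> [42, 34, -30] -> [-30, 34, 42]
  [-9, -25, -6, 37, -30, -17, 27] -> [-7, -23, -4, 39, -28, -15, 29] -> [-4, -28] -> [-28, -4]
  [-21, 0, 12, -23, 27, -28, 2, -30] -> [-19, 2, 14, -21, 29, -26, 4, -28] -> [2, 14, -26, 4, -28] -> [-28, -26, 2, 4, 14]
  probe: [1, -45, -14, 29, -48, 25, 29, -28, 10, 10] -> [3, -43, -12, 31, -46, 27, 31, -26, 12, 12] -> [-12, -46, -26, 12, 12] -> [-46, -26, -12, 12, 12]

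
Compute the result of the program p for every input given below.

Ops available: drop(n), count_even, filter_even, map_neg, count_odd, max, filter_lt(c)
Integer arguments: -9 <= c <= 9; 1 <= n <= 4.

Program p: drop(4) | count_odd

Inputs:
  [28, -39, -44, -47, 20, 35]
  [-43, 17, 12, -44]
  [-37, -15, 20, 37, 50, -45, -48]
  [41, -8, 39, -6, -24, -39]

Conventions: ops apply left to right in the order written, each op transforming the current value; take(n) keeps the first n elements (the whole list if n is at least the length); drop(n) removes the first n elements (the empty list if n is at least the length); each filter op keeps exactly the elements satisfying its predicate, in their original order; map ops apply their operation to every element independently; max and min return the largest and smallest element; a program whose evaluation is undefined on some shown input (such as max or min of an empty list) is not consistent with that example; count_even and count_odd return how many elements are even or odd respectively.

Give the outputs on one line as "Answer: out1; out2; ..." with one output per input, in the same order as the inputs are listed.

1; 0; 1; 1

Execution, op by op:
  [28, -39, -44, -47, 20, 35] -> [20, 35] -> 1
  [-43, 17, 12, -44] -> [] -> 0
  [-37, -15, 20, 37, 50, -45, -48] -> [50, -45, -48] -> 1
  [41, -8, 39, -6, -24, -39] -> [-24, -39] -> 1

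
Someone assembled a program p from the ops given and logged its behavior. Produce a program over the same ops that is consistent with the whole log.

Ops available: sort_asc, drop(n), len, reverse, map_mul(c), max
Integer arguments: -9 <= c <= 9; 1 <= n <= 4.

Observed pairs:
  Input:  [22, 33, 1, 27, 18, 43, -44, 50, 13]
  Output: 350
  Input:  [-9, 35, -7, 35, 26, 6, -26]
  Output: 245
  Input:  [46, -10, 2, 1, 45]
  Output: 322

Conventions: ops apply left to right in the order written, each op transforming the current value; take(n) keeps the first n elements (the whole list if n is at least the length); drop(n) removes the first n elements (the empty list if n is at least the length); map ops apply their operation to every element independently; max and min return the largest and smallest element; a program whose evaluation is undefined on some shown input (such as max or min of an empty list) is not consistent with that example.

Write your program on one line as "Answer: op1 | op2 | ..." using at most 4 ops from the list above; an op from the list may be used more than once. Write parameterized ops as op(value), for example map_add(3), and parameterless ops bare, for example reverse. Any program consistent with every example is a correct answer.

reverse | map_mul(7) | drop(1) | max

Check, running the answer program on each example:
  [22, 33, 1, 27, 18, 43, -44, 50, 13] -> [13, 50, -44, 43, 18, 27, 1, 33, 22] -> [91, 350, -308, 301, 126, 189, 7, 231, 154] -> [350, -308, 301, 126, 189, 7, 231, 154] -> 350
  [-9, 35, -7, 35, 26, 6, -26] -> [-26, 6, 26, 35, -7, 35, -9] -> [-182, 42, 182, 245, -49, 245, -63] -> [42, 182, 245, -49, 245, -63] -> 245
  [46, -10, 2, 1, 45] -> [45, 1, 2, -10, 46] -> [315, 7, 14, -70, 322] -> [7, 14, -70, 322] -> 322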